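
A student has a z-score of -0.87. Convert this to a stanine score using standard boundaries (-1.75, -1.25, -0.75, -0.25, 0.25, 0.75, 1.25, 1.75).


Stanine boundaries: [-1.75, -1.25, -0.75, -0.25, 0.25, 0.75, 1.25, 1.75]
z = -0.87
Check each boundary:
  z >= -1.75 -> could be stanine 2
  z >= -1.25 -> could be stanine 3
  z < -0.75
  z < -0.25
  z < 0.25
  z < 0.75
  z < 1.25
  z < 1.75
Highest qualifying boundary gives stanine = 3

3


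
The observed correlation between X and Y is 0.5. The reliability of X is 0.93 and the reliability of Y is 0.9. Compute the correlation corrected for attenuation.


r_corrected = rxy / sqrt(rxx * ryy)
= 0.5 / sqrt(0.93 * 0.9)
= 0.5 / sqrt(0.837)
= 0.5 / 0.914877
r_corrected = 0.5465

0.5465


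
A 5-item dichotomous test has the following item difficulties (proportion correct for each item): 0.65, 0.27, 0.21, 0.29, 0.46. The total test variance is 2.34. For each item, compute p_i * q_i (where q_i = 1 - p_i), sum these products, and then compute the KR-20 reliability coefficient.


For each item, compute p_i * q_i:
  Item 1: 0.65 * 0.35 = 0.2275
  Item 2: 0.27 * 0.73 = 0.1971
  Item 3: 0.21 * 0.79 = 0.1659
  Item 4: 0.29 * 0.71 = 0.2059
  Item 5: 0.46 * 0.54 = 0.2484
Sum(p_i * q_i) = 0.2275 + 0.1971 + 0.1659 + 0.2059 + 0.2484 = 1.0448
KR-20 = (k/(k-1)) * (1 - Sum(p_i*q_i) / Var_total)
= (5/4) * (1 - 1.0448/2.34)
= 1.25 * 0.5535
KR-20 = 0.6919

0.6919


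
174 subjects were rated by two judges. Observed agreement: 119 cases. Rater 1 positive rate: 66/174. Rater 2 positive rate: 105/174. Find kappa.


P_o = 119/174 = 0.683908
P_e = (66*105 + 108*69) / 30276 = 0.47503
kappa = (P_o - P_e) / (1 - P_e)
kappa = (0.683908 - 0.47503) / (1 - 0.47503)
kappa = 0.3979

0.3979


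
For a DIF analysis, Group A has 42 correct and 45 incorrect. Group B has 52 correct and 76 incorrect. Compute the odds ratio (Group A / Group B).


Odds_A = 42/45 = 0.9333
Odds_B = 52/76 = 0.6842
OR = Odds_A / Odds_B = 0.9333 / 0.6842
Exactly, OR = (42 * 76) / (45 * 52) = 3192 / 2340
OR = 1.3641

1.3641


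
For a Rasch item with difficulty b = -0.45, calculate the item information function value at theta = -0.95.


P = 1/(1+exp(-(-0.95--0.45))) = 0.3775
I = P*(1-P) = 0.3775 * 0.6225
I = 0.235

0.235


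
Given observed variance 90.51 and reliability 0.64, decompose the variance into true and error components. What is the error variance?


var_true = rxx * var_obs = 0.64 * 90.51 = 57.9264
var_error = var_obs - var_true
var_error = 90.51 - 57.9264
var_error = 32.5836

32.5836


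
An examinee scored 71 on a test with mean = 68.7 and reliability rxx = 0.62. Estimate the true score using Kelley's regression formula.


T_est = rxx * X + (1 - rxx) * mean
T_est = 0.62 * 71 + 0.38 * 68.7
T_est = 44.02 + 26.106
T_est = 70.126

70.126


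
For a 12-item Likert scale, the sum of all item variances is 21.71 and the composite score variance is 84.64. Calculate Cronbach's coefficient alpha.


alpha = (k/(k-1)) * (1 - sum(si^2)/s_total^2)
= (12/11) * (1 - 21.71/84.64)
alpha = 0.8111

0.8111


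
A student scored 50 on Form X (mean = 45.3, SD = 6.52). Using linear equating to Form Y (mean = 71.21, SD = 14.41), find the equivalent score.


slope = SD_Y / SD_X = 14.41 / 6.52 ~ 2.2101
intercept = mean_Y - slope * mean_X = 71.21 - (14.41 / 6.52) * 45.3 ~ -28.9086
Y = slope * X + intercept. To avoid rounding drift from the rounded slope/intercept, evaluate the equivalent form Y = mean_Y + SD_Y * (X - mean_X) / SD_X at full precision:
Y = 71.21 + 14.41 * (50 - 45.3) / 6.52
Y = 71.21 + 14.41 * 4.7 / 6.52
Y = 71.21 + 67.727 / 6.52
Y = 71.21 + 10.3876
Y = 81.5976

81.5976


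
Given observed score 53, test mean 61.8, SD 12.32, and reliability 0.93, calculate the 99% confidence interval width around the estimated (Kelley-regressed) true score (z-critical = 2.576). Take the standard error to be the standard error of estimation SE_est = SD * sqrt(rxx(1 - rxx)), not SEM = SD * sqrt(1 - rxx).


True score estimate = 0.93*53 + 0.07*61.8 = 53.616
SE_est = SD * sqrt(rxx * (1 - rxx)) = 12.32 * sqrt(0.93 * 0.07) = 12.32 * sqrt(0.0651) = 3.143411
CI = T_est +/- z * SE_est, so width = 2 * z * SE_est = 2 * 2.576 * 3.143411
Width = 16.1949

16.1949


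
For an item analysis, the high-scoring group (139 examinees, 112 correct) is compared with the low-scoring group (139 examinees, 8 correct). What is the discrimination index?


p_upper = 112/139 = 0.8058
p_lower = 8/139 = 0.0576
D = 0.8058 - 0.0576 = 0.7482

0.7482


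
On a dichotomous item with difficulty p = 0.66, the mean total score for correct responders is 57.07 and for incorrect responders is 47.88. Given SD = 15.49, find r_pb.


q = 1 - p = 0.34
rpb = ((M1 - M0) / SD) * sqrt(p * q)
rpb = ((57.07 - 47.88) / 15.49) * sqrt(0.66 * 0.34)
rpb = 0.281

0.281


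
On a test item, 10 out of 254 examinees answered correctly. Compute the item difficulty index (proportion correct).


Item difficulty p = number correct / total examinees
p = 10 / 254
p = 0.0394

0.0394


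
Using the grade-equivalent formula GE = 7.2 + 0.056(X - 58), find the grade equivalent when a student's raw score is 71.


raw - median = 71 - 58 = 13
slope * diff = 0.056 * 13 = 0.728
GE = 7.2 + 0.728
GE = 7.928

7.928


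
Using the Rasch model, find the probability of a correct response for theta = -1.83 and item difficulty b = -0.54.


theta - b = -1.83 - -0.54 = -1.29
exp(-(theta - b)) = exp(1.29) = 3.6328
P = 1 / (1 + 3.6328)
P = 0.2159

0.2159


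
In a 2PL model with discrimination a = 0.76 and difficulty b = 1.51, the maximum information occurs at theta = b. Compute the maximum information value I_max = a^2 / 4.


For 2PL, max info at theta = b = 1.51
I_max = a^2 / 4 = 0.76^2 / 4
= 0.5776 / 4
I_max = 0.1444

0.1444


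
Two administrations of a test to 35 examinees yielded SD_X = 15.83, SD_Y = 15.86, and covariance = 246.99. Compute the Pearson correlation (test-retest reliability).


r = cov(X,Y) / (SD_X * SD_Y)
r = 246.99 / (15.83 * 15.86)
r = 246.99 / 251.0638
r = 0.9838

0.9838


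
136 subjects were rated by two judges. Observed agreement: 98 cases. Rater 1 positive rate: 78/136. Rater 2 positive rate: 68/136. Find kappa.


P_o = 98/136 = 0.720588
P_e = (78*68 + 58*68) / 18496 = 0.5
kappa = (P_o - P_e) / (1 - P_e)
kappa = (0.720588 - 0.5) / (1 - 0.5)
kappa = 0.4412

0.4412


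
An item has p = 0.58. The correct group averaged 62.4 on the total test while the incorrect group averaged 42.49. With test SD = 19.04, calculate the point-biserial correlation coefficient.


q = 1 - p = 0.42
rpb = ((M1 - M0) / SD) * sqrt(p * q)
rpb = ((62.4 - 42.49) / 19.04) * sqrt(0.58 * 0.42)
rpb = 0.5161

0.5161


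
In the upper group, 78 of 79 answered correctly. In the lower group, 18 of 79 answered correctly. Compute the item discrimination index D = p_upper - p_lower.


p_upper = 78/79 = 0.9873
p_lower = 18/79 = 0.2278
D = 0.9873 - 0.2278 = 0.7595

0.7595


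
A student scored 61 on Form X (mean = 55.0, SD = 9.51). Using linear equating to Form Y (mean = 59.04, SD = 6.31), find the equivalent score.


slope = SD_Y / SD_X = 6.31 / 9.51 ~ 0.6635
intercept = mean_Y - slope * mean_X = 59.04 - (6.31 / 9.51) * 55.0 ~ 22.5468
Y = slope * X + intercept. To avoid rounding drift from the rounded slope/intercept, evaluate the equivalent form Y = mean_Y + SD_Y * (X - mean_X) / SD_X at full precision:
Y = 59.04 + 6.31 * (61 - 55.0) / 9.51
Y = 59.04 + 6.31 * 6.0 / 9.51
Y = 59.04 + 37.86 / 9.51
Y = 59.04 + 3.9811
Y = 63.0211

63.0211


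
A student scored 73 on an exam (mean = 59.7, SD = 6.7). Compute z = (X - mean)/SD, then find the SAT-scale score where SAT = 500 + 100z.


z = (X - mean) / SD = (73 - 59.7) / 6.7
z = 13.3 / 6.7
z = 1.9851
SAT-scale = SAT = 500 + 100z
Carry z at full precision (z = 13.3 / 6.7) into the conversion:
SAT-scale = 500 + 100 * (13.3 / 6.7) = 500 + 1330 / 6.7
SAT-scale = 500 + 198.5075
SAT-scale = 698.5075

698.5075


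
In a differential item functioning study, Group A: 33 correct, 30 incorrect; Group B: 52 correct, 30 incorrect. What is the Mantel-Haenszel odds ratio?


Odds_A = 33/30 = 1.1
Odds_B = 52/30 = 1.7333
OR = Odds_A / Odds_B = 1.1 / 1.7333
Exactly, OR = (33 * 30) / (30 * 52) = 990 / 1560
OR = 0.6346

0.6346


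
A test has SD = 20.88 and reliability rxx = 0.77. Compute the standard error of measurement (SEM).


SEM = SD * sqrt(1 - rxx)
SEM = 20.88 * sqrt(1 - 0.77)
SEM = 20.88 * sqrt(0.23) = 20.88 * 0.479583
SEM = 10.0137

10.0137


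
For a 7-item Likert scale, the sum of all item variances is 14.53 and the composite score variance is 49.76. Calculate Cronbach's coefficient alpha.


alpha = (k/(k-1)) * (1 - sum(si^2)/s_total^2)
= (7/6) * (1 - 14.53/49.76)
alpha = 0.826

0.826


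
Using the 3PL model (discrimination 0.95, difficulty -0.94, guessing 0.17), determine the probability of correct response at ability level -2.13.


logit = 0.95*(-2.13 - -0.94) = -1.1305
P* = 1/(1 + exp(--1.1305)) = 0.2441
P = 0.17 + (1 - 0.17) * 0.2441
P = 0.3726

0.3726


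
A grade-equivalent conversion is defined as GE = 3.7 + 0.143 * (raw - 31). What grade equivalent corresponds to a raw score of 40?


raw - median = 40 - 31 = 9
slope * diff = 0.143 * 9 = 1.287
GE = 3.7 + 1.287
GE = 4.987

4.987


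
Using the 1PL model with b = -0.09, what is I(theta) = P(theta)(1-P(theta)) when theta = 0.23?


P = 1/(1+exp(-(0.23--0.09))) = 0.5793
I = P*(1-P) = 0.5793 * 0.4207
I = 0.2437

0.2437


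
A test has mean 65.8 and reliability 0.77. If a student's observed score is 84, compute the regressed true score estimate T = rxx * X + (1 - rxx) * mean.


T_est = rxx * X + (1 - rxx) * mean
T_est = 0.77 * 84 + 0.23 * 65.8
T_est = 64.68 + 15.134
T_est = 79.814

79.814


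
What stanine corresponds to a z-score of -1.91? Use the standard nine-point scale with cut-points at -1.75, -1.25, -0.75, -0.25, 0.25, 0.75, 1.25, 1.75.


Stanine boundaries: [-1.75, -1.25, -0.75, -0.25, 0.25, 0.75, 1.25, 1.75]
z = -1.91
Check each boundary:
  z < -1.75
  z < -1.25
  z < -0.75
  z < -0.25
  z < 0.25
  z < 0.75
  z < 1.25
  z < 1.75
Highest qualifying boundary gives stanine = 1

1


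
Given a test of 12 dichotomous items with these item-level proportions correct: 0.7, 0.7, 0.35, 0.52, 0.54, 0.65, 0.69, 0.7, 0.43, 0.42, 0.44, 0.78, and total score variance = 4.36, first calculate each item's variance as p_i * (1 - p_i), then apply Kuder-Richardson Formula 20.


For each item, compute p_i * q_i:
  Item 1: 0.7 * 0.3 = 0.21
  Item 2: 0.7 * 0.3 = 0.21
  Item 3: 0.35 * 0.65 = 0.2275
  Item 4: 0.52 * 0.48 = 0.2496
  Item 5: 0.54 * 0.46 = 0.2484
  Item 6: 0.65 * 0.35 = 0.2275
  Item 7: 0.69 * 0.31 = 0.2139
  Item 8: 0.7 * 0.3 = 0.21
  Item 9: 0.43 * 0.57 = 0.2451
  Item 10: 0.42 * 0.58 = 0.2436
  Item 11: 0.44 * 0.56 = 0.2464
  Item 12: 0.78 * 0.22 = 0.1716
Sum(p_i * q_i) = 0.21 + 0.21 + 0.2275 + 0.2496 + 0.2484 + 0.2275 + 0.2139 + 0.21 + 0.2451 + 0.2436 + 0.2464 + 0.1716 = 2.7036
KR-20 = (k/(k-1)) * (1 - Sum(p_i*q_i) / Var_total)
= (12/11) * (1 - 2.7036/4.36)
= 1.0909 * 0.3799
KR-20 = 0.4144

0.4144


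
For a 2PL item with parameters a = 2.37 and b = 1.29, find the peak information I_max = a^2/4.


For 2PL, max info at theta = b = 1.29
I_max = a^2 / 4 = 2.37^2 / 4
= 5.6169 / 4
I_max = 1.4042

1.4042


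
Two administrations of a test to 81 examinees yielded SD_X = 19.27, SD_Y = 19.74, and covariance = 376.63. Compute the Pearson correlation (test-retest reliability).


r = cov(X,Y) / (SD_X * SD_Y)
r = 376.63 / (19.27 * 19.74)
r = 376.63 / 380.3898
r = 0.9901

0.9901


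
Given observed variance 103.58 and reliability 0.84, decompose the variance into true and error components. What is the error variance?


var_true = rxx * var_obs = 0.84 * 103.58 = 87.0072
var_error = var_obs - var_true
var_error = 103.58 - 87.0072
var_error = 16.5728

16.5728


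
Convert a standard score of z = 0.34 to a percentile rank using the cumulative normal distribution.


CDF(z) = 0.5 * (1 + erf(z/sqrt(2)))
erf(0.2404) = 0.2661
CDF = 0.6331
Percentile rank = 0.6331 * 100 = 63.31

63.31


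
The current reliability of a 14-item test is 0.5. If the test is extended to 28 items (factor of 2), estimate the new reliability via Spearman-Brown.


r_new = (n * rxx) / (1 + (n-1) * rxx)
r_new = (2 * 0.5) / (1 + 1 * 0.5)
r_new = 1.0 / 1.5
r_new = 0.6667

0.6667


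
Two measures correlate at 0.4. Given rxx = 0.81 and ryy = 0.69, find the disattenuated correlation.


r_corrected = rxy / sqrt(rxx * ryy)
= 0.4 / sqrt(0.81 * 0.69)
= 0.4 / sqrt(0.5589)
= 0.4 / 0.747596
r_corrected = 0.535

0.535


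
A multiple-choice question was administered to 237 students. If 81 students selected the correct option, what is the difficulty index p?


Item difficulty p = number correct / total examinees
p = 81 / 237
p = 0.3418

0.3418


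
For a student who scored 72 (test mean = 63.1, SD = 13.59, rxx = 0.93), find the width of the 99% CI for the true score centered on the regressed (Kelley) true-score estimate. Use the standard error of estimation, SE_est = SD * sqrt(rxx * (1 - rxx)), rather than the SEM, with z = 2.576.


True score estimate = 0.93*72 + 0.07*63.1 = 71.377
SE_est = SD * sqrt(rxx * (1 - rxx)) = 13.59 * sqrt(0.93 * 0.07) = 13.59 * sqrt(0.0651) = 3.467448
CI = T_est +/- z * SE_est, so width = 2 * z * SE_est = 2 * 2.576 * 3.467448
Width = 17.8643

17.8643


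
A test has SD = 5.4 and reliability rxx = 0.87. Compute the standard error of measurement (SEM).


SEM = SD * sqrt(1 - rxx)
SEM = 5.4 * sqrt(1 - 0.87)
SEM = 5.4 * sqrt(0.13) = 5.4 * 0.360555
SEM = 1.947

1.947


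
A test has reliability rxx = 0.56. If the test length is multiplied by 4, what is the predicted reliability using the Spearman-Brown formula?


r_new = (n * rxx) / (1 + (n-1) * rxx)
r_new = (4 * 0.56) / (1 + 3 * 0.56)
r_new = 2.24 / 2.68
r_new = 0.8358

0.8358


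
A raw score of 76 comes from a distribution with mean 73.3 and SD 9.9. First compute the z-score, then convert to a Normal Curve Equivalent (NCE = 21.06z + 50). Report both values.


z = (X - mean) / SD = (76 - 73.3) / 9.9
z = 2.7 / 9.9
z = 0.2727
NCE = NCE = 21.06z + 50
Carry z at full precision (z = 2.7 / 9.9) into the conversion:
NCE = 21.06 * (2.7 / 9.9) + 50 = 56.862 / 9.9 + 50
NCE = 5.7436 + 50
NCE = 55.7436

55.7436


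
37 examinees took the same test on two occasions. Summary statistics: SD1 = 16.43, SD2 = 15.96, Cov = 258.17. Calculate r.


r = cov(X,Y) / (SD_X * SD_Y)
r = 258.17 / (16.43 * 15.96)
r = 258.17 / 262.2228
r = 0.9845

0.9845


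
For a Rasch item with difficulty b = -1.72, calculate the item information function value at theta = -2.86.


P = 1/(1+exp(-(-2.86--1.72))) = 0.2423
I = P*(1-P) = 0.2423 * 0.7577
I = 0.1836

0.1836


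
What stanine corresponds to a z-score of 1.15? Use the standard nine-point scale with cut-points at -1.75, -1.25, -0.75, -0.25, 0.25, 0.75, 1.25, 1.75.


Stanine boundaries: [-1.75, -1.25, -0.75, -0.25, 0.25, 0.75, 1.25, 1.75]
z = 1.15
Check each boundary:
  z >= -1.75 -> could be stanine 2
  z >= -1.25 -> could be stanine 3
  z >= -0.75 -> could be stanine 4
  z >= -0.25 -> could be stanine 5
  z >= 0.25 -> could be stanine 6
  z >= 0.75 -> could be stanine 7
  z < 1.25
  z < 1.75
Highest qualifying boundary gives stanine = 7

7


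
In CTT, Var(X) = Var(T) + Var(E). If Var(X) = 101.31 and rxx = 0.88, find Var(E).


var_true = rxx * var_obs = 0.88 * 101.31 = 89.1528
var_error = var_obs - var_true
var_error = 101.31 - 89.1528
var_error = 12.1572

12.1572


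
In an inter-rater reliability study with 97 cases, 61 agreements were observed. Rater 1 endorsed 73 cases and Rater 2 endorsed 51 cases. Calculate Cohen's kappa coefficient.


P_o = 61/97 = 0.628866
P_e = (73*51 + 24*46) / 9409 = 0.513019
kappa = (P_o - P_e) / (1 - P_e)
kappa = (0.628866 - 0.513019) / (1 - 0.513019)
kappa = 0.2379

0.2379


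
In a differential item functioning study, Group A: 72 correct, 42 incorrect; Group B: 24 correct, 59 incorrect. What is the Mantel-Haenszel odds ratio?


Odds_A = 72/42 = 1.7143
Odds_B = 24/59 = 0.4068
OR = Odds_A / Odds_B = 1.7143 / 0.4068
Exactly, OR = (72 * 59) / (42 * 24) = 4248 / 1008
OR = 4.2143

4.2143


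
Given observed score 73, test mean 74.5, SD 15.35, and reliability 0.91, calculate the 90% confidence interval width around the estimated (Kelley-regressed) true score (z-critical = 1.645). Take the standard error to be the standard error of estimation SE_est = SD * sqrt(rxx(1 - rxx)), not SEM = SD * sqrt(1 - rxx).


True score estimate = 0.91*73 + 0.09*74.5 = 73.135
SE_est = SD * sqrt(rxx * (1 - rxx)) = 15.35 * sqrt(0.91 * 0.09) = 15.35 * sqrt(0.0819) = 4.39289
CI = T_est +/- z * SE_est, so width = 2 * z * SE_est = 2 * 1.645 * 4.39289
Width = 14.4526

14.4526


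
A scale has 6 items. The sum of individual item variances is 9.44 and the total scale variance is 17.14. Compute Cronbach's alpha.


alpha = (k/(k-1)) * (1 - sum(si^2)/s_total^2)
= (6/5) * (1 - 9.44/17.14)
alpha = 0.5391

0.5391


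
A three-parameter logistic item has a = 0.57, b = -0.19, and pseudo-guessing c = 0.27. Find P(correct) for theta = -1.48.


logit = 0.57*(-1.48 - -0.19) = -0.7353
P* = 1/(1 + exp(--0.7353)) = 0.324
P = 0.27 + (1 - 0.27) * 0.324
P = 0.5065

0.5065


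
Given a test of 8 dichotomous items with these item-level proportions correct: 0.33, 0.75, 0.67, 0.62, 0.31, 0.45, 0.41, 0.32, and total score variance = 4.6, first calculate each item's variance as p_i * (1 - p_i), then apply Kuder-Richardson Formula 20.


For each item, compute p_i * q_i:
  Item 1: 0.33 * 0.67 = 0.2211
  Item 2: 0.75 * 0.25 = 0.1875
  Item 3: 0.67 * 0.33 = 0.2211
  Item 4: 0.62 * 0.38 = 0.2356
  Item 5: 0.31 * 0.69 = 0.2139
  Item 6: 0.45 * 0.55 = 0.2475
  Item 7: 0.41 * 0.59 = 0.2419
  Item 8: 0.32 * 0.68 = 0.2176
Sum(p_i * q_i) = 0.2211 + 0.1875 + 0.2211 + 0.2356 + 0.2139 + 0.2475 + 0.2419 + 0.2176 = 1.7862
KR-20 = (k/(k-1)) * (1 - Sum(p_i*q_i) / Var_total)
= (8/7) * (1 - 1.7862/4.6)
= 1.1429 * 0.6117
KR-20 = 0.6991

0.6991


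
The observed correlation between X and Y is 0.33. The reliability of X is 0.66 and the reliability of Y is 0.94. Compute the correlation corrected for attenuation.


r_corrected = rxy / sqrt(rxx * ryy)
= 0.33 / sqrt(0.66 * 0.94)
= 0.33 / sqrt(0.6204)
= 0.33 / 0.787655
r_corrected = 0.419

0.419


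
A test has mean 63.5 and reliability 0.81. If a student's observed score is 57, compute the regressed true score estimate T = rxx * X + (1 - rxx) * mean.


T_est = rxx * X + (1 - rxx) * mean
T_est = 0.81 * 57 + 0.19 * 63.5
T_est = 46.17 + 12.065
T_est = 58.235

58.235


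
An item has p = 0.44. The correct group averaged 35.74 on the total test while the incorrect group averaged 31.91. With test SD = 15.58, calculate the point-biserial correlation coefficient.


q = 1 - p = 0.56
rpb = ((M1 - M0) / SD) * sqrt(p * q)
rpb = ((35.74 - 31.91) / 15.58) * sqrt(0.44 * 0.56)
rpb = 0.122

0.122


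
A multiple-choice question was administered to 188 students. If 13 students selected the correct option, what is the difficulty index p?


Item difficulty p = number correct / total examinees
p = 13 / 188
p = 0.0691

0.0691


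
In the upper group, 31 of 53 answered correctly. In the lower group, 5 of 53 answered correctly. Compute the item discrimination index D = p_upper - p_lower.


p_upper = 31/53 = 0.5849
p_lower = 5/53 = 0.0943
D = 0.5849 - 0.0943 = 0.4906

0.4906


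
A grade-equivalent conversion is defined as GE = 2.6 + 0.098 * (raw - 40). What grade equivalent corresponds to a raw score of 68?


raw - median = 68 - 40 = 28
slope * diff = 0.098 * 28 = 2.744
GE = 2.6 + 2.744
GE = 5.344

5.344


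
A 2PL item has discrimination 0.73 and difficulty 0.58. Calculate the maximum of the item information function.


For 2PL, max info at theta = b = 0.58
I_max = a^2 / 4 = 0.73^2 / 4
= 0.5329 / 4
I_max = 0.1332

0.1332


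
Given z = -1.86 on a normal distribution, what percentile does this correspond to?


CDF(z) = 0.5 * (1 + erf(z/sqrt(2)))
erf(-1.3152) = -0.9371
CDF = 0.0314
Percentile rank = 0.0314 * 100 = 3.14

3.14


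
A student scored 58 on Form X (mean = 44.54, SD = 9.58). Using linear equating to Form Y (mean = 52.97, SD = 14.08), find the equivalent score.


slope = SD_Y / SD_X = 14.08 / 9.58 ~ 1.4697
intercept = mean_Y - slope * mean_X = 52.97 - (14.08 / 9.58) * 44.54 ~ -12.4917
Y = slope * X + intercept. To avoid rounding drift from the rounded slope/intercept, evaluate the equivalent form Y = mean_Y + SD_Y * (X - mean_X) / SD_X at full precision:
Y = 52.97 + 14.08 * (58 - 44.54) / 9.58
Y = 52.97 + 14.08 * 13.46 / 9.58
Y = 52.97 + 189.5168 / 9.58
Y = 52.97 + 19.7825
Y = 72.7525

72.7525


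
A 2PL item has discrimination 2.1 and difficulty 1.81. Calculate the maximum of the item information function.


For 2PL, max info at theta = b = 1.81
I_max = a^2 / 4 = 2.1^2 / 4
= 4.41 / 4
I_max = 1.1025

1.1025


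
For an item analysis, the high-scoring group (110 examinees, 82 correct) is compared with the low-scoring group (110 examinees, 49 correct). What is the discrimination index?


p_upper = 82/110 = 0.7455
p_lower = 49/110 = 0.4455
D = 0.7455 - 0.4455 = 0.3

0.3


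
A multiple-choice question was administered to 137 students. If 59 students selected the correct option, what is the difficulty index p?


Item difficulty p = number correct / total examinees
p = 59 / 137
p = 0.4307

0.4307


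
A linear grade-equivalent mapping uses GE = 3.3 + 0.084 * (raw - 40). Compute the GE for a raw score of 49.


raw - median = 49 - 40 = 9
slope * diff = 0.084 * 9 = 0.756
GE = 3.3 + 0.756
GE = 4.056

4.056


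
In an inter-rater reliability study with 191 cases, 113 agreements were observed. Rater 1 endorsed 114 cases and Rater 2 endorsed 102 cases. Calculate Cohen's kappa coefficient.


P_o = 113/191 = 0.591623
P_e = (114*102 + 77*89) / 36481 = 0.506592
kappa = (P_o - P_e) / (1 - P_e)
kappa = (0.591623 - 0.506592) / (1 - 0.506592)
kappa = 0.1723

0.1723


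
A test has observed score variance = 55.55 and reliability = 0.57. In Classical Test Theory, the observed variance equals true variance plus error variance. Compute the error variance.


var_true = rxx * var_obs = 0.57 * 55.55 = 31.6635
var_error = var_obs - var_true
var_error = 55.55 - 31.6635
var_error = 23.8865

23.8865


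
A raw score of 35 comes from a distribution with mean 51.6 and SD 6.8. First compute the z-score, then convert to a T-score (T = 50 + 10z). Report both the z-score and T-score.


z = (X - mean) / SD = (35 - 51.6) / 6.8
z = -16.6 / 6.8
z = -2.4412
T-score = T = 50 + 10z
Carry z at full precision (z = -16.6 / 6.8) into the conversion:
T-score = 50 + 10 * (-16.6 / 6.8) = 50 + -166 / 6.8
T-score = 50 + -24.4118
T-score = 25.5882

25.5882


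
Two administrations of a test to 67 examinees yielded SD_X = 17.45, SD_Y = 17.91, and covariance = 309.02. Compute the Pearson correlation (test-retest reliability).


r = cov(X,Y) / (SD_X * SD_Y)
r = 309.02 / (17.45 * 17.91)
r = 309.02 / 312.5295
r = 0.9888

0.9888


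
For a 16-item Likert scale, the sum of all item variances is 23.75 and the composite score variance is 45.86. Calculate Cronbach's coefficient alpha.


alpha = (k/(k-1)) * (1 - sum(si^2)/s_total^2)
= (16/15) * (1 - 23.75/45.86)
alpha = 0.5143

0.5143


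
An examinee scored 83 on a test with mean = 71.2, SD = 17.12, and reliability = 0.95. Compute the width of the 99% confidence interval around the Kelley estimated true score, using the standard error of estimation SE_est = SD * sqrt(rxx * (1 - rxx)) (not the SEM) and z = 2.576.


True score estimate = 0.95*83 + 0.05*71.2 = 82.41
SE_est = SD * sqrt(rxx * (1 - rxx)) = 17.12 * sqrt(0.95 * 0.05) = 17.12 * sqrt(0.0475) = 3.731217
CI = T_est +/- z * SE_est, so width = 2 * z * SE_est = 2 * 2.576 * 3.731217
Width = 19.2232

19.2232


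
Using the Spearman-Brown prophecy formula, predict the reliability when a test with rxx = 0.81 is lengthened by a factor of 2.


r_new = (n * rxx) / (1 + (n-1) * rxx)
r_new = (2 * 0.81) / (1 + 1 * 0.81)
r_new = 1.62 / 1.81
r_new = 0.895

0.895


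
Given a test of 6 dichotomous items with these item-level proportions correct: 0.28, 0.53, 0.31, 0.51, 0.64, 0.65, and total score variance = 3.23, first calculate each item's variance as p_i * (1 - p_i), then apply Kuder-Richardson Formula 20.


For each item, compute p_i * q_i:
  Item 1: 0.28 * 0.72 = 0.2016
  Item 2: 0.53 * 0.47 = 0.2491
  Item 3: 0.31 * 0.69 = 0.2139
  Item 4: 0.51 * 0.49 = 0.2499
  Item 5: 0.64 * 0.36 = 0.2304
  Item 6: 0.65 * 0.35 = 0.2275
Sum(p_i * q_i) = 0.2016 + 0.2491 + 0.2139 + 0.2499 + 0.2304 + 0.2275 = 1.3724
KR-20 = (k/(k-1)) * (1 - Sum(p_i*q_i) / Var_total)
= (6/5) * (1 - 1.3724/3.23)
= 1.2 * 0.5751
KR-20 = 0.6901

0.6901


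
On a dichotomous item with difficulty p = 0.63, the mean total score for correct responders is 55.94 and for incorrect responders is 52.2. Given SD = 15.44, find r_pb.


q = 1 - p = 0.37
rpb = ((M1 - M0) / SD) * sqrt(p * q)
rpb = ((55.94 - 52.2) / 15.44) * sqrt(0.63 * 0.37)
rpb = 0.1169

0.1169


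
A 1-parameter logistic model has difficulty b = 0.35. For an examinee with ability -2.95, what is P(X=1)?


theta - b = -2.95 - 0.35 = -3.3
exp(-(theta - b)) = exp(3.3) = 27.1126
P = 1 / (1 + 27.1126)
P = 0.0356

0.0356


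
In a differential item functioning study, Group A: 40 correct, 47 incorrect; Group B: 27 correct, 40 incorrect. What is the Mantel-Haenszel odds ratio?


Odds_A = 40/47 = 0.8511
Odds_B = 27/40 = 0.675
OR = Odds_A / Odds_B = 0.8511 / 0.675
Exactly, OR = (40 * 40) / (47 * 27) = 1600 / 1269
OR = 1.2608

1.2608


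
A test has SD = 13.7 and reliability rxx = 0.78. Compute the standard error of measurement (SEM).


SEM = SD * sqrt(1 - rxx)
SEM = 13.7 * sqrt(1 - 0.78)
SEM = 13.7 * sqrt(0.22) = 13.7 * 0.469042
SEM = 6.4259

6.4259


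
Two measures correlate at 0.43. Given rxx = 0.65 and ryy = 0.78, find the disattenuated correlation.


r_corrected = rxy / sqrt(rxx * ryy)
= 0.43 / sqrt(0.65 * 0.78)
= 0.43 / sqrt(0.507)
= 0.43 / 0.712039
r_corrected = 0.6039

0.6039


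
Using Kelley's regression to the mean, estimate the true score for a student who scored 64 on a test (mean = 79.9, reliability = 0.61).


T_est = rxx * X + (1 - rxx) * mean
T_est = 0.61 * 64 + 0.39 * 79.9
T_est = 39.04 + 31.161
T_est = 70.201

70.201


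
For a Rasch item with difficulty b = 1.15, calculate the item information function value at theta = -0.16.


P = 1/(1+exp(-(-0.16-1.15))) = 0.2125
I = P*(1-P) = 0.2125 * 0.7875
I = 0.1673

0.1673


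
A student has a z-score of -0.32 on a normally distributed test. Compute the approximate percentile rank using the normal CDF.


CDF(z) = 0.5 * (1 + erf(z/sqrt(2)))
erf(-0.2263) = -0.251
CDF = 0.3745
Percentile rank = 0.3745 * 100 = 37.45

37.45


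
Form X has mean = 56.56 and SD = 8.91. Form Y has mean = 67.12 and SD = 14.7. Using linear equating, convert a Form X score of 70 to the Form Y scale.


slope = SD_Y / SD_X = 14.7 / 8.91 ~ 1.6498
intercept = mean_Y - slope * mean_X = 67.12 - (14.7 / 8.91) * 56.56 ~ -26.1945
Y = slope * X + intercept. To avoid rounding drift from the rounded slope/intercept, evaluate the equivalent form Y = mean_Y + SD_Y * (X - mean_X) / SD_X at full precision:
Y = 67.12 + 14.7 * (70 - 56.56) / 8.91
Y = 67.12 + 14.7 * 13.44 / 8.91
Y = 67.12 + 197.568 / 8.91
Y = 67.12 + 22.1737
Y = 89.2937

89.2937


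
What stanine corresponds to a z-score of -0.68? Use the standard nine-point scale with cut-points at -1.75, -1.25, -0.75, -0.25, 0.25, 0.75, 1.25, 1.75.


Stanine boundaries: [-1.75, -1.25, -0.75, -0.25, 0.25, 0.75, 1.25, 1.75]
z = -0.68
Check each boundary:
  z >= -1.75 -> could be stanine 2
  z >= -1.25 -> could be stanine 3
  z >= -0.75 -> could be stanine 4
  z < -0.25
  z < 0.25
  z < 0.75
  z < 1.25
  z < 1.75
Highest qualifying boundary gives stanine = 4

4


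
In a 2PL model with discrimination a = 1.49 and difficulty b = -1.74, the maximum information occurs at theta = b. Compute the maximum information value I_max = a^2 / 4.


For 2PL, max info at theta = b = -1.74
I_max = a^2 / 4 = 1.49^2 / 4
= 2.2201 / 4
I_max = 0.555

0.555


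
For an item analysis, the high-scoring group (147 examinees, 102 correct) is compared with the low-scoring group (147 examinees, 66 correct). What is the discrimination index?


p_upper = 102/147 = 0.6939
p_lower = 66/147 = 0.449
D = 0.6939 - 0.449 = 0.2449

0.2449


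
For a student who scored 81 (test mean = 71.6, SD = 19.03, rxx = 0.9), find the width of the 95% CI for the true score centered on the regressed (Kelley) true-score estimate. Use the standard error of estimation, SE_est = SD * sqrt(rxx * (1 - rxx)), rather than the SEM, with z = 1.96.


True score estimate = 0.9*81 + 0.1*71.6 = 80.06
SE_est = SD * sqrt(rxx * (1 - rxx)) = 19.03 * sqrt(0.9 * 0.1) = 19.03 * sqrt(0.09) = 5.709
CI = T_est +/- z * SE_est, so width = 2 * z * SE_est = 2 * 1.96 * 5.709
Width = 22.3793

22.3793


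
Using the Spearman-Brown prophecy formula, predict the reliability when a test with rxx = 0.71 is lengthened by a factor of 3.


r_new = (n * rxx) / (1 + (n-1) * rxx)
r_new = (3 * 0.71) / (1 + 2 * 0.71)
r_new = 2.13 / 2.42
r_new = 0.8802

0.8802


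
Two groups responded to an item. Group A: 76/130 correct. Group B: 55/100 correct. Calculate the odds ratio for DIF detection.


Odds_A = 76/54 = 1.4074
Odds_B = 55/45 = 1.2222
OR = Odds_A / Odds_B = 1.4074 / 1.2222
Exactly, OR = (76 * 45) / (54 * 55) = 3420 / 2970
OR = 1.1515

1.1515


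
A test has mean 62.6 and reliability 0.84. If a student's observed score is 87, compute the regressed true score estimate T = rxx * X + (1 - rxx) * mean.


T_est = rxx * X + (1 - rxx) * mean
T_est = 0.84 * 87 + 0.16 * 62.6
T_est = 73.08 + 10.016
T_est = 83.096

83.096


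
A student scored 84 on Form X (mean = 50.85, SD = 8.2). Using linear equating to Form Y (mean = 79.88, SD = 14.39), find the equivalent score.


slope = SD_Y / SD_X = 14.39 / 8.2 ~ 1.7549
intercept = mean_Y - slope * mean_X = 79.88 - (14.39 / 8.2) * 50.85 ~ -9.3555
Y = slope * X + intercept. To avoid rounding drift from the rounded slope/intercept, evaluate the equivalent form Y = mean_Y + SD_Y * (X - mean_X) / SD_X at full precision:
Y = 79.88 + 14.39 * (84 - 50.85) / 8.2
Y = 79.88 + 14.39 * 33.15 / 8.2
Y = 79.88 + 477.0285 / 8.2
Y = 79.88 + 58.1742
Y = 138.0542

138.0542


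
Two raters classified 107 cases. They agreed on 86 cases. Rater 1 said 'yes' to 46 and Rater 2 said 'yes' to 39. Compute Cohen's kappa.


P_o = 86/107 = 0.803738
P_e = (46*39 + 61*68) / 11449 = 0.518997
kappa = (P_o - P_e) / (1 - P_e)
kappa = (0.803738 - 0.518997) / (1 - 0.518997)
kappa = 0.592

0.592


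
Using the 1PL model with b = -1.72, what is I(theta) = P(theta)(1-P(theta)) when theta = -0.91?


P = 1/(1+exp(-(-0.91--1.72))) = 0.6921
I = P*(1-P) = 0.6921 * 0.3079
I = 0.2131

0.2131


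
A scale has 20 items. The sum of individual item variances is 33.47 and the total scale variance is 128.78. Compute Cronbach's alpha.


alpha = (k/(k-1)) * (1 - sum(si^2)/s_total^2)
= (20/19) * (1 - 33.47/128.78)
alpha = 0.7791

0.7791


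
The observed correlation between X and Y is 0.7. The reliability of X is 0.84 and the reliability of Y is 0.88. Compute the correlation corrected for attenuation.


r_corrected = rxy / sqrt(rxx * ryy)
= 0.7 / sqrt(0.84 * 0.88)
= 0.7 / sqrt(0.7392)
= 0.7 / 0.859767
r_corrected = 0.8142

0.8142


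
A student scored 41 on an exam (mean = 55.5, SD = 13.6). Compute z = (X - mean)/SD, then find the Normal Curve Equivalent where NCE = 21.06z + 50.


z = (X - mean) / SD = (41 - 55.5) / 13.6
z = -14.5 / 13.6
z = -1.0662
NCE = NCE = 21.06z + 50
Carry z at full precision (z = -14.5 / 13.6) into the conversion:
NCE = 21.06 * (-14.5 / 13.6) + 50 = -305.37 / 13.6 + 50
NCE = -22.4537 + 50
NCE = 27.5463

27.5463


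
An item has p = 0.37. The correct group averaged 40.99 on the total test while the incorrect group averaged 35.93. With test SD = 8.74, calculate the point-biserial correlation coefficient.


q = 1 - p = 0.63
rpb = ((M1 - M0) / SD) * sqrt(p * q)
rpb = ((40.99 - 35.93) / 8.74) * sqrt(0.37 * 0.63)
rpb = 0.2795

0.2795


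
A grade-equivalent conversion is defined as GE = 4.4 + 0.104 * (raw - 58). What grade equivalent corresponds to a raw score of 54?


raw - median = 54 - 58 = -4
slope * diff = 0.104 * -4 = -0.416
GE = 4.4 + -0.416
GE = 3.984

3.984


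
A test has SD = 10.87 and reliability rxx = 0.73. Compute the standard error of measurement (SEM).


SEM = SD * sqrt(1 - rxx)
SEM = 10.87 * sqrt(1 - 0.73)
SEM = 10.87 * sqrt(0.27) = 10.87 * 0.519615
SEM = 5.6482

5.6482


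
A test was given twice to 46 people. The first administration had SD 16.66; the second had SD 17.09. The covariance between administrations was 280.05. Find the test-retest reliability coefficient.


r = cov(X,Y) / (SD_X * SD_Y)
r = 280.05 / (16.66 * 17.09)
r = 280.05 / 284.7194
r = 0.9836

0.9836


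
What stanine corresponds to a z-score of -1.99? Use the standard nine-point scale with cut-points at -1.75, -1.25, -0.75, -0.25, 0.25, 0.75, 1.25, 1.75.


Stanine boundaries: [-1.75, -1.25, -0.75, -0.25, 0.25, 0.75, 1.25, 1.75]
z = -1.99
Check each boundary:
  z < -1.75
  z < -1.25
  z < -0.75
  z < -0.25
  z < 0.25
  z < 0.75
  z < 1.25
  z < 1.75
Highest qualifying boundary gives stanine = 1

1


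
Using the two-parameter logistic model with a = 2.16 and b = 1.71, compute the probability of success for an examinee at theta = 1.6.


a*(theta - b) = 2.16 * (1.6 - 1.71) = -0.2376
exp(--0.2376) = 1.2682
P = 1 / (1 + 1.2682)
P = 0.4409

0.4409


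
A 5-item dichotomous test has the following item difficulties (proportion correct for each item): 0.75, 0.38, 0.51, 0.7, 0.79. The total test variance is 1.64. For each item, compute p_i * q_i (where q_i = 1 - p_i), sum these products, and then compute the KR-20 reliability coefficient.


For each item, compute p_i * q_i:
  Item 1: 0.75 * 0.25 = 0.1875
  Item 2: 0.38 * 0.62 = 0.2356
  Item 3: 0.51 * 0.49 = 0.2499
  Item 4: 0.7 * 0.3 = 0.21
  Item 5: 0.79 * 0.21 = 0.1659
Sum(p_i * q_i) = 0.1875 + 0.2356 + 0.2499 + 0.21 + 0.1659 = 1.0489
KR-20 = (k/(k-1)) * (1 - Sum(p_i*q_i) / Var_total)
= (5/4) * (1 - 1.0489/1.64)
= 1.25 * 0.3604
KR-20 = 0.4505

0.4505


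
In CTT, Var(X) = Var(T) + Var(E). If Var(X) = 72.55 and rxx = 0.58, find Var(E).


var_true = rxx * var_obs = 0.58 * 72.55 = 42.079
var_error = var_obs - var_true
var_error = 72.55 - 42.079
var_error = 30.471

30.471


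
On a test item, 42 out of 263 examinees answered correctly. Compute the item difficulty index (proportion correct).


Item difficulty p = number correct / total examinees
p = 42 / 263
p = 0.1597

0.1597


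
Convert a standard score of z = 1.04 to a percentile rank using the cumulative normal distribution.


CDF(z) = 0.5 * (1 + erf(z/sqrt(2)))
erf(0.7354) = 0.7017
CDF = 0.8508
Percentile rank = 0.8508 * 100 = 85.08

85.08


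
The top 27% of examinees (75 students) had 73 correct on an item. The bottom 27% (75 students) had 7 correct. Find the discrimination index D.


p_upper = 73/75 = 0.9733
p_lower = 7/75 = 0.0933
D = 0.9733 - 0.0933 = 0.88

0.88


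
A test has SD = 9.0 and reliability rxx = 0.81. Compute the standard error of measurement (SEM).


SEM = SD * sqrt(1 - rxx)
SEM = 9.0 * sqrt(1 - 0.81)
SEM = 9.0 * sqrt(0.19) = 9.0 * 0.43589
SEM = 3.923

3.923


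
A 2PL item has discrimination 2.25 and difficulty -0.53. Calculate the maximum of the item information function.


For 2PL, max info at theta = b = -0.53
I_max = a^2 / 4 = 2.25^2 / 4
= 5.0625 / 4
I_max = 1.2656

1.2656


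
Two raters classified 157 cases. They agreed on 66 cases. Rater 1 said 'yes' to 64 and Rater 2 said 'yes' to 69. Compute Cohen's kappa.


P_o = 66/157 = 0.420382
P_e = (64*69 + 93*88) / 24649 = 0.511177
kappa = (P_o - P_e) / (1 - P_e)
kappa = (0.420382 - 0.511177) / (1 - 0.511177)
kappa = -0.1857

-0.1857


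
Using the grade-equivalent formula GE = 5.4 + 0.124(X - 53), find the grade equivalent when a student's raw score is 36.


raw - median = 36 - 53 = -17
slope * diff = 0.124 * -17 = -2.108
GE = 5.4 + -2.108
GE = 3.292

3.292


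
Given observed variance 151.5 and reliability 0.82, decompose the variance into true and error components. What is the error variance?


var_true = rxx * var_obs = 0.82 * 151.5 = 124.23
var_error = var_obs - var_true
var_error = 151.5 - 124.23
var_error = 27.27

27.27


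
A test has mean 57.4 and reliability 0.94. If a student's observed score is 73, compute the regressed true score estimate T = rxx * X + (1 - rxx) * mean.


T_est = rxx * X + (1 - rxx) * mean
T_est = 0.94 * 73 + 0.06 * 57.4
T_est = 68.62 + 3.444
T_est = 72.064

72.064


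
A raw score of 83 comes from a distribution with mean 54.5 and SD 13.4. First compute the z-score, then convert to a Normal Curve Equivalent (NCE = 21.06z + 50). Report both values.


z = (X - mean) / SD = (83 - 54.5) / 13.4
z = 28.5 / 13.4
z = 2.1269
NCE = NCE = 21.06z + 50
Carry z at full precision (z = 28.5 / 13.4) into the conversion:
NCE = 21.06 * (28.5 / 13.4) + 50 = 600.21 / 13.4 + 50
NCE = 44.7918 + 50
NCE = 94.7918

94.7918


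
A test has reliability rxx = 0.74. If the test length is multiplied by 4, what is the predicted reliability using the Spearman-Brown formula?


r_new = (n * rxx) / (1 + (n-1) * rxx)
r_new = (4 * 0.74) / (1 + 3 * 0.74)
r_new = 2.96 / 3.22
r_new = 0.9193

0.9193


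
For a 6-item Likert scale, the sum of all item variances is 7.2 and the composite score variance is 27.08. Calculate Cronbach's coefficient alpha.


alpha = (k/(k-1)) * (1 - sum(si^2)/s_total^2)
= (6/5) * (1 - 7.2/27.08)
alpha = 0.8809

0.8809


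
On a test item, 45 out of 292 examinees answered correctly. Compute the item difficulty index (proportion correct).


Item difficulty p = number correct / total examinees
p = 45 / 292
p = 0.1541

0.1541


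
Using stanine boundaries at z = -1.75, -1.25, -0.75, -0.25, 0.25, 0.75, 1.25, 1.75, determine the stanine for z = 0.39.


Stanine boundaries: [-1.75, -1.25, -0.75, -0.25, 0.25, 0.75, 1.25, 1.75]
z = 0.39
Check each boundary:
  z >= -1.75 -> could be stanine 2
  z >= -1.25 -> could be stanine 3
  z >= -0.75 -> could be stanine 4
  z >= -0.25 -> could be stanine 5
  z >= 0.25 -> could be stanine 6
  z < 0.75
  z < 1.25
  z < 1.75
Highest qualifying boundary gives stanine = 6

6


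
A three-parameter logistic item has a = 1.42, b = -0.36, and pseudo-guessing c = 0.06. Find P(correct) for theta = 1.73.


logit = 1.42*(1.73 - -0.36) = 2.9678
P* = 1/(1 + exp(-2.9678)) = 0.9511
P = 0.06 + (1 - 0.06) * 0.9511
P = 0.954

0.954


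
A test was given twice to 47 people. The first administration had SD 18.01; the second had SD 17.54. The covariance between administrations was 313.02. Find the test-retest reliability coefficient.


r = cov(X,Y) / (SD_X * SD_Y)
r = 313.02 / (18.01 * 17.54)
r = 313.02 / 315.8954
r = 0.9909

0.9909


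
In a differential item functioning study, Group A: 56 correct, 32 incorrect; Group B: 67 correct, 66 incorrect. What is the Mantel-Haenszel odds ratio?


Odds_A = 56/32 = 1.75
Odds_B = 67/66 = 1.0152
OR = Odds_A / Odds_B = 1.75 / 1.0152
Exactly, OR = (56 * 66) / (32 * 67) = 3696 / 2144
OR = 1.7239

1.7239


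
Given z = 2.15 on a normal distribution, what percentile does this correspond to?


CDF(z) = 0.5 * (1 + erf(z/sqrt(2)))
erf(1.5203) = 0.9684
CDF = 0.9842
Percentile rank = 0.9842 * 100 = 98.42

98.42


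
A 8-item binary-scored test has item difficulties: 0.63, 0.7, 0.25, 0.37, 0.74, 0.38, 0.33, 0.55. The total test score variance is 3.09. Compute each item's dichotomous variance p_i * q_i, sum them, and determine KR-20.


For each item, compute p_i * q_i:
  Item 1: 0.63 * 0.37 = 0.2331
  Item 2: 0.7 * 0.3 = 0.21
  Item 3: 0.25 * 0.75 = 0.1875
  Item 4: 0.37 * 0.63 = 0.2331
  Item 5: 0.74 * 0.26 = 0.1924
  Item 6: 0.38 * 0.62 = 0.2356
  Item 7: 0.33 * 0.67 = 0.2211
  Item 8: 0.55 * 0.45 = 0.2475
Sum(p_i * q_i) = 0.2331 + 0.21 + 0.1875 + 0.2331 + 0.1924 + 0.2356 + 0.2211 + 0.2475 = 1.7603
KR-20 = (k/(k-1)) * (1 - Sum(p_i*q_i) / Var_total)
= (8/7) * (1 - 1.7603/3.09)
= 1.1429 * 0.4303
KR-20 = 0.4918

0.4918
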